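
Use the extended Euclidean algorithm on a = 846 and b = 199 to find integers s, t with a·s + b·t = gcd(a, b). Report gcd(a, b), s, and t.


Euclidean algorithm on (846, 199) — divide until remainder is 0:
  846 = 4 · 199 + 50
  199 = 3 · 50 + 49
  50 = 1 · 49 + 1
  49 = 49 · 1 + 0
gcd(846, 199) = 1.
Track Bezout coefficients alongside the remainders: start with r₀ = 846 = a·1 + b·0 (s = 1, t = 0) and r₁ = 199 = a·0 + b·1 (s = 0, t = 1); each new remainder r_{k+1} = r_{k-1} − q_k·r_k inherits s_{k+1} = s_{k-1} − q_k·s_k, t_{k+1} = t_{k-1} − q_k·t_k, so r_k = a·s_k + b·t_k at every step:
  q = 4: r = 50, s = 1 − 4·0 = 1, t = 0 − 4·1 = -4  (check: 846·1 + 199·(-4) = 50)
  q = 3: r = 49, s = 0 − 3·1 = -3, t = 1 − 3·(-4) = 13  (check: 846·(-3) + 199·13 = 49)
  q = 1: r = 1, s = 1 − 1·(-3) = 4, t = -4 − 1·13 = -17  (check: 846·4 + 199·(-17) = 1)
The row with r = 1 (the gcd) gives the Bezout coefficients s = 4, t = -17.
Result: 846 · (4) + 199 · (-17) = 1.

gcd(846, 199) = 1; s = 4, t = -17 (check: 846·4 + 199·(-17) = 1).


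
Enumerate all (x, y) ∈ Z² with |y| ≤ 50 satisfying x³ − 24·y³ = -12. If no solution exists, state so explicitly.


The equation is x³ - 24y³ = -12. For fixed y, x³ = 24·y³ − 12, so a solution requires the RHS to be a perfect cube.
Strategy: iterate y from -50 to 50, compute RHS = 24·y³ − 12, and check whether it is a (positive or negative) perfect cube.
Check small values of y:
  y = 0: RHS = -12 is not a perfect cube.
  y = 1: RHS = 12 is not a perfect cube.
  y = -1: RHS = -36 is not a perfect cube.
  y = 2: RHS = 180 is not a perfect cube.
  y = -2: RHS = -204 is not a perfect cube.
  y = 3: RHS = 636 is not a perfect cube.
  y = -3: RHS = -660 is not a perfect cube.
Continuing the search up to |y| = 50 finds no solutions either.
No (x, y) in the scanned range satisfies the equation.

No integer solutions with |y| ≤ 50.


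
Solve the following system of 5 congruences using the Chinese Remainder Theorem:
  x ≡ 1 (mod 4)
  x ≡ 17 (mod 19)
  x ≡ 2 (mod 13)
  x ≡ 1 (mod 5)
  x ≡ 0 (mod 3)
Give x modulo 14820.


Product of moduli M = 4 · 19 · 13 · 5 · 3 = 14820.
Merge one congruence at a time:
  Start: x ≡ 1 (mod 4).
  Combine with x ≡ 17 (mod 19); new modulus lcm = 76.
    Write x = 1 + 4·t and substitute into x ≡ 17 (mod 19): 4·t ≡ 17 − 1 = 16 (mod 19).
    The inverse of 4 mod 19 is 5 (since 4·5 = 20 = 1·19 + 1), so t ≡ 5·16 = 80 ≡ 4 (mod 19).
    Then x = 1 + 4·4 = 17, valid modulo lcm(4, 19) = 76: x ≡ 17 (mod 76).
  Combine with x ≡ 2 (mod 13); new modulus lcm = 988.
    Write x = 17 + 76·t and substitute into x ≡ 2 (mod 13): 76·t ≡ 2 − 17 = -15 (mod 13).
    Reduce coefficients mod 13: 11·t ≡ 11 (mod 13).
    The inverse of 11 mod 13 is 6 (since 11·6 = 66 = 5·13 + 1), so t ≡ 6·11 = 66 ≡ 1 (mod 13).
    Then x = 17 + 76·1 = 93, valid modulo lcm(76, 13) = 988: x ≡ 93 (mod 988).
  Combine with x ≡ 1 (mod 5); new modulus lcm = 4940.
    Write x = 93 + 988·t and substitute into x ≡ 1 (mod 5): 988·t ≡ 1 − 93 = -92 (mod 5).
    Reduce coefficients mod 5: 3·t ≡ 3 (mod 5).
    The inverse of 3 mod 5 is 2 (since 3·2 = 6 = 1·5 + 1), so t ≡ 2·3 = 6 ≡ 1 (mod 5).
    Then x = 93 + 988·1 = 1081, valid modulo lcm(988, 5) = 4940: x ≡ 1081 (mod 4940).
  Combine with x ≡ 0 (mod 3); new modulus lcm = 14820.
    Write x = 1081 + 4940·t and substitute into x ≡ 0 (mod 3): 4940·t ≡ 0 − 1081 = -1081 (mod 3).
    Reduce coefficients mod 3: 2·t ≡ 2 (mod 3).
    The inverse of 2 mod 3 is 2 (since 2·2 = 4 = 1·3 + 1), so t ≡ 2·2 = 4 ≡ 1 (mod 3).
    Then x = 1081 + 4940·1 = 6021, valid modulo lcm(4940, 3) = 14820: x ≡ 6021 (mod 14820).
Verify against each original: 6021 mod 4 = 1, 6021 mod 19 = 17, 6021 mod 13 = 2, 6021 mod 5 = 1, 6021 mod 3 = 0.

x ≡ 6021 (mod 14820).


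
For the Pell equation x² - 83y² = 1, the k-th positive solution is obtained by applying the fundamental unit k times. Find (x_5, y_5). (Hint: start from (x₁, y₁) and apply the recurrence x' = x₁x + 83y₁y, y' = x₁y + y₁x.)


Step 1: Find the fundamental solution (x₁, y₁) of x² - 83y² = 1.
  Expand √83 as a continued fraction. a₀ = ⌊√83⌋ = 9; iterate m_{k+1} = d_k·a_k − m_k, d_{k+1} = (83 − m_{k+1}²)/d_k, a_{k+1} = ⌊(a₀ + m_{k+1})/d_{k+1}⌋ (starting m₀ = 0, d₀ = 1), with convergents p_k = a_k·p_{k-1} + p_{k-2}, q_k = a_k·q_{k-1} + q_{k-2} (p₋₁ = 1, q₋₁ = 0):
  k = 0: a₀ = 9; p₀/q₀ = 9/1; p₀² − 83·q₀² = 81 − 83 = -2.
  k = 1: m = 9, d = 2, a = ⌊(9 + 9)/2⌋ = 9; p/q = (9·9 + 1)/(9·1 + 0) = 82/9; p² − 83·q² = 6724 − 6723 = 1.
  The first convergent with p² − 83·q² = 1 gives the fundamental solution (x₁, y₁) = (82, 9).
Step 2: Apply the recurrence (x_{n+1}, y_{n+1}) = (x₁x_n + 83y₁y_n, x₁y_n + y₁x_n) repeatedly.
  From (x_1, y_1) = (82, 9): x_2 = 82·82 + 83·9·9 = 13447; y_2 = 82·9 + 9·82 = 1476.
  From (x_2, y_2) = (13447, 1476): x_3 = 82·13447 + 83·9·1476 = 2205226; y_3 = 82·1476 + 9·13447 = 242055.
  From (x_3, y_3) = (2205226, 242055): x_4 = 82·2205226 + 83·9·242055 = 361643617; y_4 = 82·242055 + 9·2205226 = 39695544.
  From (x_4, y_4) = (361643617, 39695544): x_5 = 82·361643617 + 83·9·39695544 = 59307347962; y_5 = 82·39695544 + 9·361643617 = 6509827161.
Step 3: Verify x_5² - 83·y_5² = 3517361522285745553444 - 3517361522285745553443 = 1 (should be 1). ✓

(x_1, y_1) = (82, 9); (x_5, y_5) = (59307347962, 6509827161).


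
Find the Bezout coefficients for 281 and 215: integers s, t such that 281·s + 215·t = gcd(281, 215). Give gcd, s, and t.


Euclidean algorithm on (281, 215) — divide until remainder is 0:
  281 = 1 · 215 + 66
  215 = 3 · 66 + 17
  66 = 3 · 17 + 15
  17 = 1 · 15 + 2
  15 = 7 · 2 + 1
  2 = 2 · 1 + 0
gcd(281, 215) = 1.
Track Bezout coefficients alongside the remainders: start with r₀ = 281 = a·1 + b·0 (s = 1, t = 0) and r₁ = 215 = a·0 + b·1 (s = 0, t = 1); each new remainder r_{k+1} = r_{k-1} − q_k·r_k inherits s_{k+1} = s_{k-1} − q_k·s_k, t_{k+1} = t_{k-1} − q_k·t_k, so r_k = a·s_k + b·t_k at every step:
  q = 1: r = 66, s = 1 − 1·0 = 1, t = 0 − 1·1 = -1  (check: 281·1 + 215·(-1) = 66)
  q = 3: r = 17, s = 0 − 3·1 = -3, t = 1 − 3·(-1) = 4  (check: 281·(-3) + 215·4 = 17)
  q = 3: r = 15, s = 1 − 3·(-3) = 10, t = -1 − 3·4 = -13  (check: 281·10 + 215·(-13) = 15)
  q = 1: r = 2, s = -3 − 1·10 = -13, t = 4 − 1·(-13) = 17  (check: 281·(-13) + 215·17 = 2)
  q = 7: r = 1, s = 10 − 7·(-13) = 101, t = -13 − 7·17 = -132  (check: 281·101 + 215·(-132) = 1)
The row with r = 1 (the gcd) gives the Bezout coefficients s = 101, t = -132.
Result: 281 · (101) + 215 · (-132) = 1.

gcd(281, 215) = 1; s = 101, t = -132 (check: 281·101 + 215·(-132) = 1).


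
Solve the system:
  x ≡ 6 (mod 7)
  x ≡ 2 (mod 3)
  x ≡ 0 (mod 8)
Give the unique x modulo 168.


Moduli 7, 3, 8 are pairwise coprime; by CRT there is a unique solution modulo M = 7 · 3 · 8 = 168.
Solve pairwise, accumulating the modulus:
  Start with x ≡ 6 (mod 7).
  Combine with x ≡ 2 (mod 3): since gcd(7, 3) = 1, we get a unique residue mod 21.
    Write x = 6 + 7·t and substitute into x ≡ 2 (mod 3): 7·t ≡ 2 − 6 = -4 (mod 3).
    Reduce coefficients mod 3: 1·t ≡ 2 (mod 3).
    So t ≡ 2 (mod 3).
    Then x = 6 + 7·2 = 20, valid modulo lcm(7, 3) = 21: x ≡ 20 (mod 21).
  Combine with x ≡ 0 (mod 8): since gcd(21, 8) = 1, we get a unique residue mod 168.
    Write x = 20 + 21·t and substitute into x ≡ 0 (mod 8): 21·t ≡ 0 − 20 = -20 (mod 8).
    Reduce coefficients mod 8: 5·t ≡ 4 (mod 8).
    The inverse of 5 mod 8 is 5 (since 5·5 = 25 = 3·8 + 1), so t ≡ 5·4 = 20 ≡ 4 (mod 8).
    Then x = 20 + 21·4 = 104, valid modulo lcm(21, 8) = 168: x ≡ 104 (mod 168).
Verify: 104 mod 7 = 6 ✓, 104 mod 3 = 2 ✓, 104 mod 8 = 0 ✓.

x ≡ 104 (mod 168).


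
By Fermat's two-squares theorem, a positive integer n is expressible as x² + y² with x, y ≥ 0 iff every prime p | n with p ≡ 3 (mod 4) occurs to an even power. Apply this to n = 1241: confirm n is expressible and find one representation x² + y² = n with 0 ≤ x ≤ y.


Step 1: Factor n = 1241 = 17 · 73.
Step 2: Check the mod-4 condition on each prime factor: 17 ≡ 1 (mod 4), exponent 1; 73 ≡ 1 (mod 4), exponent 1.
All primes ≡ 3 (mod 4) appear to even exponent (or don't appear), so by the two-squares theorem n IS expressible as a sum of two squares.
Step 3: Build a representation. Here n = 17 · 73 is a product of primes ≡ 1 (mod 4). Each prime p ≡ 1 (mod 4) is itself a sum of two squares; find a² by testing p − a² for a perfect square:
  17: 17 − 1² = 16 = 4² ⇒ 17 = 1² + 4².
  73: 73 − 1² = 72, 73 − 2² = 69, 73 − 3² = 64 = 8² ⇒ 73 = 3² + 8².
  Combine using the Brahmagupta–Fibonacci identity (a² + b²)(c² + d²) = (ac − bd)² + (ad + bc)² = (ac + bd)² + (ad − bc)²:
  17 · 73 = 1241: from (1² + 4²)(3² + 8²), take (1·3 − 4·8, 1·8 + 4·3) = (3 − 32, 8 + 12) = (-29, 20); dropping signs (only squares matter) gives (29, 20); check 29² + 20² = 841 + 400 = 1241 ✓.
Step 4: Order so x ≤ y and verify: 20² + 29² = 400 + 841 = 1241 = n. ✓

n = 1241 = 20² + 29² (one valid representation with x ≤ y).


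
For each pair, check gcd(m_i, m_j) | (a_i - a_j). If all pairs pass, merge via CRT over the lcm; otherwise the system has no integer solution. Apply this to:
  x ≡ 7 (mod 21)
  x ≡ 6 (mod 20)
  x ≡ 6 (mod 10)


Moduli 21, 20, 10 are not pairwise coprime, so CRT works modulo lcm(m_i) when all pairwise compatibility conditions hold.
Pairwise compatibility: gcd(m_i, m_j) must divide a_i - a_j for every pair.
Merge one congruence at a time:
  Start: x ≡ 7 (mod 21).
  Combine with x ≡ 6 (mod 20): gcd(21, 20) = 1; 6 - 7 = -1, which IS divisible by 1, so compatible.
    Write x = 7 + 21·t and substitute into x ≡ 6 (mod 20): 21·t ≡ 6 − 7 = -1 (mod 20).
    Reduce coefficients mod 20: 1·t ≡ 19 (mod 20).
    So t ≡ 19 (mod 20).
    Then x = 7 + 21·19 = 406, valid modulo lcm(21, 20) = 420: x ≡ 406 (mod 420).
  Combine with x ≡ 6 (mod 10): gcd(420, 10) = 10; 6 - 406 = -400, which IS divisible by 10, so compatible.
    Write x = 406 + 420·t and substitute into x ≡ 6 (mod 10): 420·t ≡ 6 − 406 = -400 (mod 10).
    Divide the congruence (and modulus) by g = 10: 42·t ≡ -40 (mod 1).
    Modulo 1 every t works; take t = 0.
    Then x = 406 + 420·0 = 406, valid modulo lcm(420, 10) = 420: x ≡ 406 (mod 420).
Verify: 406 mod 21 = 7, 406 mod 20 = 6, 406 mod 10 = 6.

x ≡ 406 (mod 420).


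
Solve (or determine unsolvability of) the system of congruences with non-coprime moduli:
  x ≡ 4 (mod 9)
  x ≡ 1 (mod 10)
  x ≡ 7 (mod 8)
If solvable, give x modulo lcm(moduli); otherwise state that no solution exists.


Moduli 9, 10, 8 are not pairwise coprime, so CRT works modulo lcm(m_i) when all pairwise compatibility conditions hold.
Pairwise compatibility: gcd(m_i, m_j) must divide a_i - a_j for every pair.
Merge one congruence at a time:
  Start: x ≡ 4 (mod 9).
  Combine with x ≡ 1 (mod 10): gcd(9, 10) = 1; 1 - 4 = -3, which IS divisible by 1, so compatible.
    Write x = 4 + 9·t and substitute into x ≡ 1 (mod 10): 9·t ≡ 1 − 4 = -3 (mod 10).
    Reduce coefficients mod 10: 9·t ≡ 7 (mod 10).
    The inverse of 9 mod 10 is 9 (since 9·9 = 81 = 8·10 + 1), so t ≡ 9·7 = 63 ≡ 3 (mod 10).
    Then x = 4 + 9·3 = 31, valid modulo lcm(9, 10) = 90: x ≡ 31 (mod 90).
  Combine with x ≡ 7 (mod 8): gcd(90, 8) = 2; 7 - 31 = -24, which IS divisible by 2, so compatible.
    Write x = 31 + 90·t and substitute into x ≡ 7 (mod 8): 90·t ≡ 7 − 31 = -24 (mod 8).
    Divide the congruence (and modulus) by g = 2: 45·t ≡ -12 (mod 4).
    Reduce coefficients mod 4: 1·t ≡ 0 (mod 4).
    So t ≡ 0 (mod 4).
    Then x = 31 + 90·0 = 31, valid modulo lcm(90, 8) = 360: x ≡ 31 (mod 360).
Verify: 31 mod 9 = 4, 31 mod 10 = 1, 31 mod 8 = 7.

x ≡ 31 (mod 360).


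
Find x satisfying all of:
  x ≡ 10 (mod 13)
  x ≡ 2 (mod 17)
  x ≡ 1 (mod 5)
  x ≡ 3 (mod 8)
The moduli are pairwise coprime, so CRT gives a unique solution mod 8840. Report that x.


Product of moduli M = 13 · 17 · 5 · 8 = 8840.
Merge one congruence at a time:
  Start: x ≡ 10 (mod 13).
  Combine with x ≡ 2 (mod 17); new modulus lcm = 221.
    Write x = 10 + 13·t and substitute into x ≡ 2 (mod 17): 13·t ≡ 2 − 10 = -8 (mod 17).
    Reduce coefficients mod 17: 13·t ≡ 9 (mod 17).
    The inverse of 13 mod 17 is 4 (since 13·4 = 52 = 3·17 + 1), so t ≡ 4·9 = 36 ≡ 2 (mod 17).
    Then x = 10 + 13·2 = 36, valid modulo lcm(13, 17) = 221: x ≡ 36 (mod 221).
  Combine with x ≡ 1 (mod 5); new modulus lcm = 1105.
    Write x = 36 + 221·t and substitute into x ≡ 1 (mod 5): 221·t ≡ 1 − 36 = -35 (mod 5).
    Reduce coefficients mod 5: 1·t ≡ 0 (mod 5).
    So t ≡ 0 (mod 5).
    Then x = 36 + 221·0 = 36, valid modulo lcm(221, 5) = 1105: x ≡ 36 (mod 1105).
  Combine with x ≡ 3 (mod 8); new modulus lcm = 8840.
    Write x = 36 + 1105·t and substitute into x ≡ 3 (mod 8): 1105·t ≡ 3 − 36 = -33 (mod 8).
    Reduce coefficients mod 8: 1·t ≡ 7 (mod 8).
    So t ≡ 7 (mod 8).
    Then x = 36 + 1105·7 = 7771, valid modulo lcm(1105, 8) = 8840: x ≡ 7771 (mod 8840).
Verify against each original: 7771 mod 13 = 10, 7771 mod 17 = 2, 7771 mod 5 = 1, 7771 mod 8 = 3.

x ≡ 7771 (mod 8840).


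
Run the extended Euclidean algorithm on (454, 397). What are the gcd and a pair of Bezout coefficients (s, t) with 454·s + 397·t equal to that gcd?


Euclidean algorithm on (454, 397) — divide until remainder is 0:
  454 = 1 · 397 + 57
  397 = 6 · 57 + 55
  57 = 1 · 55 + 2
  55 = 27 · 2 + 1
  2 = 2 · 1 + 0
gcd(454, 397) = 1.
Track Bezout coefficients alongside the remainders: start with r₀ = 454 = a·1 + b·0 (s = 1, t = 0) and r₁ = 397 = a·0 + b·1 (s = 0, t = 1); each new remainder r_{k+1} = r_{k-1} − q_k·r_k inherits s_{k+1} = s_{k-1} − q_k·s_k, t_{k+1} = t_{k-1} − q_k·t_k, so r_k = a·s_k + b·t_k at every step:
  q = 1: r = 57, s = 1 − 1·0 = 1, t = 0 − 1·1 = -1  (check: 454·1 + 397·(-1) = 57)
  q = 6: r = 55, s = 0 − 6·1 = -6, t = 1 − 6·(-1) = 7  (check: 454·(-6) + 397·7 = 55)
  q = 1: r = 2, s = 1 − 1·(-6) = 7, t = -1 − 1·7 = -8  (check: 454·7 + 397·(-8) = 2)
  q = 27: r = 1, s = -6 − 27·7 = -195, t = 7 − 27·(-8) = 223  (check: 454·(-195) + 397·223 = 1)
The row with r = 1 (the gcd) gives the Bezout coefficients s = -195, t = 223.
Result: 454 · (-195) + 397 · (223) = 1.

gcd(454, 397) = 1; s = -195, t = 223 (check: 454·(-195) + 397·223 = 1).


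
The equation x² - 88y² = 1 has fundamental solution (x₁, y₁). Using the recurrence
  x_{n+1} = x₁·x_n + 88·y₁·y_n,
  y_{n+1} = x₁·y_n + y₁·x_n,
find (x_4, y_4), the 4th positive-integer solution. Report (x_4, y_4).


Step 1: Find the fundamental solution (x₁, y₁) of x² - 88y² = 1.
  Expand √88 as a continued fraction. a₀ = ⌊√88⌋ = 9; iterate m_{k+1} = d_k·a_k − m_k, d_{k+1} = (88 − m_{k+1}²)/d_k, a_{k+1} = ⌊(a₀ + m_{k+1})/d_{k+1}⌋ (starting m₀ = 0, d₀ = 1), with convergents p_k = a_k·p_{k-1} + p_{k-2}, q_k = a_k·q_{k-1} + q_{k-2} (p₋₁ = 1, q₋₁ = 0):
  k = 0: a₀ = 9; p₀/q₀ = 9/1; p₀² − 88·q₀² = 81 − 88 = -7.
  k = 1: m = 9, d = 7, a = ⌊(9 + 9)/7⌋ = 2; p/q = (2·9 + 1)/(2·1 + 0) = 19/2; p² − 88·q² = 361 − 352 = 9.
  k = 2: m = 5, d = 9, a = ⌊(9 + 5)/9⌋ = 1; p/q = (1·19 + 9)/(1·2 + 1) = 28/3; p² − 88·q² = 784 − 792 = -8.
  k = 3: m = 4, d = 8, a = ⌊(9 + 4)/8⌋ = 1; p/q = (1·28 + 19)/(1·3 + 2) = 47/5; p² − 88·q² = 2209 − 2200 = 9.
  k = 4: m = 4, d = 9, a = ⌊(9 + 4)/9⌋ = 1; p/q = (1·47 + 28)/(1·5 + 3) = 75/8; p² − 88·q² = 5625 − 5632 = -7.
  k = 5: m = 5, d = 7, a = ⌊(9 + 5)/7⌋ = 2; p/q = (2·75 + 47)/(2·8 + 5) = 197/21; p² − 88·q² = 38809 − 38808 = 1.
  The first convergent with p² − 88·q² = 1 gives the fundamental solution (x₁, y₁) = (197, 21).
Step 2: Apply the recurrence (x_{n+1}, y_{n+1}) = (x₁x_n + 88y₁y_n, x₁y_n + y₁x_n) repeatedly.
  From (x_1, y_1) = (197, 21): x_2 = 197·197 + 88·21·21 = 77617; y_2 = 197·21 + 21·197 = 8274.
  From (x_2, y_2) = (77617, 8274): x_3 = 197·77617 + 88·21·8274 = 30580901; y_3 = 197·8274 + 21·77617 = 3259935.
  From (x_3, y_3) = (30580901, 3259935): x_4 = 197·30580901 + 88·21·3259935 = 12048797377; y_4 = 197·3259935 + 21·30580901 = 1284406116.
Step 3: Verify x_4² - 88·y_4² = 145173518232002080129 - 145173518232002080128 = 1 (should be 1). ✓

(x_1, y_1) = (197, 21); (x_4, y_4) = (12048797377, 1284406116).


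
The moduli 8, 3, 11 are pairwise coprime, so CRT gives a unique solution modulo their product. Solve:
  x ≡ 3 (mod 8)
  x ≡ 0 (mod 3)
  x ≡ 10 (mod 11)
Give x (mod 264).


Moduli 8, 3, 11 are pairwise coprime; by CRT there is a unique solution modulo M = 8 · 3 · 11 = 264.
Solve pairwise, accumulating the modulus:
  Start with x ≡ 3 (mod 8).
  Combine with x ≡ 0 (mod 3): since gcd(8, 3) = 1, we get a unique residue mod 24.
    Write x = 3 + 8·t and substitute into x ≡ 0 (mod 3): 8·t ≡ 0 − 3 = -3 (mod 3).
    Reduce coefficients mod 3: 2·t ≡ 0 (mod 3).
    The inverse of 2 mod 3 is 2 (since 2·2 = 4 = 1·3 + 1), so t ≡ 2·0 = 0 ≡ 0 (mod 3).
    Then x = 3 + 8·0 = 3, valid modulo lcm(8, 3) = 24: x ≡ 3 (mod 24).
  Combine with x ≡ 10 (mod 11): since gcd(24, 11) = 1, we get a unique residue mod 264.
    Write x = 3 + 24·t and substitute into x ≡ 10 (mod 11): 24·t ≡ 10 − 3 = 7 (mod 11).
    Reduce coefficients mod 11: 2·t ≡ 7 (mod 11).
    The inverse of 2 mod 11 is 6 (since 2·6 = 12 = 1·11 + 1), so t ≡ 6·7 = 42 ≡ 9 (mod 11).
    Then x = 3 + 24·9 = 219, valid modulo lcm(24, 11) = 264: x ≡ 219 (mod 264).
Verify: 219 mod 8 = 3 ✓, 219 mod 3 = 0 ✓, 219 mod 11 = 10 ✓.

x ≡ 219 (mod 264).


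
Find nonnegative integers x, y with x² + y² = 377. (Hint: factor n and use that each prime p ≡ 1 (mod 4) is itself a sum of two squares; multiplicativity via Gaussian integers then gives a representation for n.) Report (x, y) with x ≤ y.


Step 1: Factor n = 377 = 13 · 29.
Step 2: Check the mod-4 condition on each prime factor: 13 ≡ 1 (mod 4), exponent 1; 29 ≡ 1 (mod 4), exponent 1.
All primes ≡ 3 (mod 4) appear to even exponent (or don't appear), so by the two-squares theorem n IS expressible as a sum of two squares.
Step 3: Build a representation. Here n = 13 · 29 is a product of primes ≡ 1 (mod 4). Each prime p ≡ 1 (mod 4) is itself a sum of two squares; find a² by testing p − a² for a perfect square:
  13: 13 − 1² = 12, 13 − 2² = 9 = 3² ⇒ 13 = 2² + 3².
  29: 29 − 1² = 28, 29 − 2² = 25 = 5² ⇒ 29 = 2² + 5².
  Combine using the Brahmagupta–Fibonacci identity (a² + b²)(c² + d²) = (ac − bd)² + (ad + bc)² = (ac + bd)² + (ad − bc)²:
  13 · 29 = 377: from (2² + 3²)(2² + 5²), take (2·2 − 3·5, 2·5 + 3·2) = (4 − 15, 10 + 6) = (-11, 16); dropping signs (only squares matter) gives (11, 16); check 11² + 16² = 121 + 256 = 377 ✓.
Step 4: Order so x ≤ y and verify: 11² + 16² = 121 + 256 = 377 = n. ✓

n = 377 = 11² + 16² (one valid representation with x ≤ y).


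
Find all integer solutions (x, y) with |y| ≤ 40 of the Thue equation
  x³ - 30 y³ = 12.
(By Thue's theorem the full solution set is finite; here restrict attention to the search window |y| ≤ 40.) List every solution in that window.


The equation is x³ - 30y³ = 12. For fixed y, x³ = 30·y³ + 12, so a solution requires the RHS to be a perfect cube.
Strategy: iterate y from -40 to 40, compute RHS = 30·y³ + 12, and check whether it is a (positive or negative) perfect cube.
Check small values of y:
  y = 0: RHS = 12 is not a perfect cube.
  y = 1: RHS = 42 is not a perfect cube.
  y = -1: RHS = -18 is not a perfect cube.
  y = 2: RHS = 252 is not a perfect cube.
  y = -2: RHS = -228 is not a perfect cube.
  y = 3: RHS = 822 is not a perfect cube.
  y = -3: RHS = -798 is not a perfect cube.
Continuing the search up to |y| = 40 finds no solutions either.
No (x, y) in the scanned range satisfies the equation.

No integer solutions with |y| ≤ 40.


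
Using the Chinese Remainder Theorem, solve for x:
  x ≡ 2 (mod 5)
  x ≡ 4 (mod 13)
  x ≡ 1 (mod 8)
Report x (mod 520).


Moduli 5, 13, 8 are pairwise coprime; by CRT there is a unique solution modulo M = 5 · 13 · 8 = 520.
Solve pairwise, accumulating the modulus:
  Start with x ≡ 2 (mod 5).
  Combine with x ≡ 4 (mod 13): since gcd(5, 13) = 1, we get a unique residue mod 65.
    Write x = 2 + 5·t and substitute into x ≡ 4 (mod 13): 5·t ≡ 4 − 2 = 2 (mod 13).
    The inverse of 5 mod 13 is 8 (since 5·8 = 40 = 3·13 + 1), so t ≡ 8·2 = 16 ≡ 3 (mod 13).
    Then x = 2 + 5·3 = 17, valid modulo lcm(5, 13) = 65: x ≡ 17 (mod 65).
  Combine with x ≡ 1 (mod 8): since gcd(65, 8) = 1, we get a unique residue mod 520.
    Write x = 17 + 65·t and substitute into x ≡ 1 (mod 8): 65·t ≡ 1 − 17 = -16 (mod 8).
    Reduce coefficients mod 8: 1·t ≡ 0 (mod 8).
    So t ≡ 0 (mod 8).
    Then x = 17 + 65·0 = 17, valid modulo lcm(65, 8) = 520: x ≡ 17 (mod 520).
Verify: 17 mod 5 = 2 ✓, 17 mod 13 = 4 ✓, 17 mod 8 = 1 ✓.

x ≡ 17 (mod 520).


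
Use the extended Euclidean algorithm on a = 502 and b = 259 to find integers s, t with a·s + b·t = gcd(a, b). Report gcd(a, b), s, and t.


Euclidean algorithm on (502, 259) — divide until remainder is 0:
  502 = 1 · 259 + 243
  259 = 1 · 243 + 16
  243 = 15 · 16 + 3
  16 = 5 · 3 + 1
  3 = 3 · 1 + 0
gcd(502, 259) = 1.
Track Bezout coefficients alongside the remainders: start with r₀ = 502 = a·1 + b·0 (s = 1, t = 0) and r₁ = 259 = a·0 + b·1 (s = 0, t = 1); each new remainder r_{k+1} = r_{k-1} − q_k·r_k inherits s_{k+1} = s_{k-1} − q_k·s_k, t_{k+1} = t_{k-1} − q_k·t_k, so r_k = a·s_k + b·t_k at every step:
  q = 1: r = 243, s = 1 − 1·0 = 1, t = 0 − 1·1 = -1  (check: 502·1 + 259·(-1) = 243)
  q = 1: r = 16, s = 0 − 1·1 = -1, t = 1 − 1·(-1) = 2  (check: 502·(-1) + 259·2 = 16)
  q = 15: r = 3, s = 1 − 15·(-1) = 16, t = -1 − 15·2 = -31  (check: 502·16 + 259·(-31) = 3)
  q = 5: r = 1, s = -1 − 5·16 = -81, t = 2 − 5·(-31) = 157  (check: 502·(-81) + 259·157 = 1)
The row with r = 1 (the gcd) gives the Bezout coefficients s = -81, t = 157.
Result: 502 · (-81) + 259 · (157) = 1.

gcd(502, 259) = 1; s = -81, t = 157 (check: 502·(-81) + 259·157 = 1).


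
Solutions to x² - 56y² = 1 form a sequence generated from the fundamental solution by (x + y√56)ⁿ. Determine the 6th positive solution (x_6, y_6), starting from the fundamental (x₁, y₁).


Step 1: Find the fundamental solution (x₁, y₁) of x² - 56y² = 1.
  Expand √56 as a continued fraction. a₀ = ⌊√56⌋ = 7; iterate m_{k+1} = d_k·a_k − m_k, d_{k+1} = (56 − m_{k+1}²)/d_k, a_{k+1} = ⌊(a₀ + m_{k+1})/d_{k+1}⌋ (starting m₀ = 0, d₀ = 1), with convergents p_k = a_k·p_{k-1} + p_{k-2}, q_k = a_k·q_{k-1} + q_{k-2} (p₋₁ = 1, q₋₁ = 0):
  k = 0: a₀ = 7; p₀/q₀ = 7/1; p₀² − 56·q₀² = 49 − 56 = -7.
  k = 1: m = 7, d = 7, a = ⌊(7 + 7)/7⌋ = 2; p/q = (2·7 + 1)/(2·1 + 0) = 15/2; p² − 56·q² = 225 − 224 = 1.
  The first convergent with p² − 56·q² = 1 gives the fundamental solution (x₁, y₁) = (15, 2).
Step 2: Apply the recurrence (x_{n+1}, y_{n+1}) = (x₁x_n + 56y₁y_n, x₁y_n + y₁x_n) repeatedly.
  From (x_1, y_1) = (15, 2): x_2 = 15·15 + 56·2·2 = 449; y_2 = 15·2 + 2·15 = 60.
  From (x_2, y_2) = (449, 60): x_3 = 15·449 + 56·2·60 = 13455; y_3 = 15·60 + 2·449 = 1798.
  From (x_3, y_3) = (13455, 1798): x_4 = 15·13455 + 56·2·1798 = 403201; y_4 = 15·1798 + 2·13455 = 53880.
  From (x_4, y_4) = (403201, 53880): x_5 = 15·403201 + 56·2·53880 = 12082575; y_5 = 15·53880 + 2·403201 = 1614602.
  From (x_5, y_5) = (12082575, 1614602): x_6 = 15·12082575 + 56·2·1614602 = 362074049; y_6 = 15·1614602 + 2·12082575 = 48384180.
Step 3: Verify x_6² - 56·y_6² = 131097616959254401 - 131097616959254400 = 1 (should be 1). ✓

(x_1, y_1) = (15, 2); (x_6, y_6) = (362074049, 48384180).


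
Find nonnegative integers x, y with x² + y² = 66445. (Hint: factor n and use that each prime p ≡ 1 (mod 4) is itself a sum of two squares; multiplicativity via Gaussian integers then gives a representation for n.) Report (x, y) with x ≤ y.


Step 1: Factor n = 66445 = 5 · 97 · 137.
Step 2: Check the mod-4 condition on each prime factor: 5 ≡ 1 (mod 4), exponent 1; 97 ≡ 1 (mod 4), exponent 1; 137 ≡ 1 (mod 4), exponent 1.
All primes ≡ 3 (mod 4) appear to even exponent (or don't appear), so by the two-squares theorem n IS expressible as a sum of two squares.
Step 3: Build a representation. Here n = 5 · 97 · 137 is a product of primes ≡ 1 (mod 4). Each prime p ≡ 1 (mod 4) is itself a sum of two squares; find a² by testing p − a² for a perfect square:
  5: 5 − 1² = 4 = 2² ⇒ 5 = 1² + 2².
  97: 97 − 1² = 96, 97 − 2² = 93, 97 − 3² = 88, 97 − 4² = 81 = 9² ⇒ 97 = 4² + 9².
  137: 137 − 1² = 136, 137 − 2² = 133, 137 − 3² = 128, 137 − 4² = 121 = 11² ⇒ 137 = 4² + 11².
  Combine using the Brahmagupta–Fibonacci identity (a² + b²)(c² + d²) = (ac − bd)² + (ad + bc)² = (ac + bd)² + (ad − bc)²:
  5 · 97 = 485: from (1² + 2²)(4² + 9²), take (1·4 − 2·9, 1·9 + 2·4) = (4 − 18, 9 + 8) = (-14, 17); dropping signs (only squares matter) gives (14, 17); check 14² + 17² = 196 + 289 = 485 ✓.
  485 · 137 = 66445: from (14² + 17²)(4² + 11²), take (14·4 − 17·11, 14·11 + 17·4) = (56 − 187, 154 + 68) = (-131, 222); dropping signs (only squares matter) gives (131, 222); check 131² + 222² = 17161 + 49284 = 66445 ✓.
Step 4: Order so x ≤ y and verify: 131² + 222² = 17161 + 49284 = 66445 = n. ✓

n = 66445 = 131² + 222² (one valid representation with x ≤ y).


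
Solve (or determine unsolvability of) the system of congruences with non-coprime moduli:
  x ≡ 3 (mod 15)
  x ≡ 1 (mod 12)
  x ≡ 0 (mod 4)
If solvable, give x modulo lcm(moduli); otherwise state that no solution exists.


Moduli 15, 12, 4 are not pairwise coprime, so CRT works modulo lcm(m_i) when all pairwise compatibility conditions hold.
Pairwise compatibility: gcd(m_i, m_j) must divide a_i - a_j for every pair.
Merge one congruence at a time:
  Start: x ≡ 3 (mod 15).
  Combine with x ≡ 1 (mod 12): gcd(15, 12) = 3, and 1 - 3 = -2 is NOT divisible by 3.
    ⇒ system is inconsistent (no integer solution).

No solution (the system is inconsistent).


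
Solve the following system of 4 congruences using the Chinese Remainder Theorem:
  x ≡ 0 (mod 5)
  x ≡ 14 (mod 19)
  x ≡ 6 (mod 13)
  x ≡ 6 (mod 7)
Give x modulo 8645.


Product of moduli M = 5 · 19 · 13 · 7 = 8645.
Merge one congruence at a time:
  Start: x ≡ 0 (mod 5).
  Combine with x ≡ 14 (mod 19); new modulus lcm = 95.
    Write x = 0 + 5·t and substitute into x ≡ 14 (mod 19): 5·t ≡ 14 − 0 = 14 (mod 19).
    The inverse of 5 mod 19 is 4 (since 5·4 = 20 = 1·19 + 1), so t ≡ 4·14 = 56 ≡ 18 (mod 19).
    Then x = 0 + 5·18 = 90, valid modulo lcm(5, 19) = 95: x ≡ 90 (mod 95).
  Combine with x ≡ 6 (mod 13); new modulus lcm = 1235.
    Write x = 90 + 95·t and substitute into x ≡ 6 (mod 13): 95·t ≡ 6 − 90 = -84 (mod 13).
    Reduce coefficients mod 13: 4·t ≡ 7 (mod 13).
    The inverse of 4 mod 13 is 10 (since 4·10 = 40 = 3·13 + 1), so t ≡ 10·7 = 70 ≡ 5 (mod 13).
    Then x = 90 + 95·5 = 565, valid modulo lcm(95, 13) = 1235: x ≡ 565 (mod 1235).
  Combine with x ≡ 6 (mod 7); new modulus lcm = 8645.
    Write x = 565 + 1235·t and substitute into x ≡ 6 (mod 7): 1235·t ≡ 6 − 565 = -559 (mod 7).
    Reduce coefficients mod 7: 3·t ≡ 1 (mod 7).
    The inverse of 3 mod 7 is 5 (since 3·5 = 15 = 2·7 + 1), so t ≡ 5·1 = 5 ≡ 5 (mod 7).
    Then x = 565 + 1235·5 = 6740, valid modulo lcm(1235, 7) = 8645: x ≡ 6740 (mod 8645).
Verify against each original: 6740 mod 5 = 0, 6740 mod 19 = 14, 6740 mod 13 = 6, 6740 mod 7 = 6.

x ≡ 6740 (mod 8645).


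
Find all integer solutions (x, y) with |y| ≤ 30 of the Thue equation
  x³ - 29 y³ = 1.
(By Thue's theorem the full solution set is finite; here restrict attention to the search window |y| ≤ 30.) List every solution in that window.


The equation is x³ - 29y³ = 1. For fixed y, x³ = 29·y³ + 1, so a solution requires the RHS to be a perfect cube.
Strategy: iterate y from -30 to 30, compute RHS = 29·y³ + 1, and check whether it is a (positive or negative) perfect cube.
Check small values of y:
  y = 0: RHS = 1 = (1)³ ⇒ x = 1 works.
  y = 1: RHS = 30 is not a perfect cube.
  y = -1: RHS = -28 is not a perfect cube.
  y = 2: RHS = 233 is not a perfect cube.
  y = -2: RHS = -231 is not a perfect cube.
  y = 3: RHS = 784 is not a perfect cube.
  y = -3: RHS = -782 is not a perfect cube.
Continuing the search up to |y| = 30 finds no further solutions beyond those listed.
Collected solutions: (1, 0).

Solutions (with |y| ≤ 30): (1, 0).


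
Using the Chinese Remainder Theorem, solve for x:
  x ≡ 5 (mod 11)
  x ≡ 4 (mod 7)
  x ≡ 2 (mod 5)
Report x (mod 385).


Moduli 11, 7, 5 are pairwise coprime; by CRT there is a unique solution modulo M = 11 · 7 · 5 = 385.
Solve pairwise, accumulating the modulus:
  Start with x ≡ 5 (mod 11).
  Combine with x ≡ 4 (mod 7): since gcd(11, 7) = 1, we get a unique residue mod 77.
    Write x = 5 + 11·t and substitute into x ≡ 4 (mod 7): 11·t ≡ 4 − 5 = -1 (mod 7).
    Reduce coefficients mod 7: 4·t ≡ 6 (mod 7).
    The inverse of 4 mod 7 is 2 (since 4·2 = 8 = 1·7 + 1), so t ≡ 2·6 = 12 ≡ 5 (mod 7).
    Then x = 5 + 11·5 = 60, valid modulo lcm(11, 7) = 77: x ≡ 60 (mod 77).
  Combine with x ≡ 2 (mod 5): since gcd(77, 5) = 1, we get a unique residue mod 385.
    Write x = 60 + 77·t and substitute into x ≡ 2 (mod 5): 77·t ≡ 2 − 60 = -58 (mod 5).
    Reduce coefficients mod 5: 2·t ≡ 2 (mod 5).
    The inverse of 2 mod 5 is 3 (since 2·3 = 6 = 1·5 + 1), so t ≡ 3·2 = 6 ≡ 1 (mod 5).
    Then x = 60 + 77·1 = 137, valid modulo lcm(77, 5) = 385: x ≡ 137 (mod 385).
Verify: 137 mod 11 = 5 ✓, 137 mod 7 = 4 ✓, 137 mod 5 = 2 ✓.

x ≡ 137 (mod 385).


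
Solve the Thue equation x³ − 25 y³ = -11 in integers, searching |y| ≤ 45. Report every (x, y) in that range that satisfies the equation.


The equation is x³ - 25y³ = -11. For fixed y, x³ = 25·y³ − 11, so a solution requires the RHS to be a perfect cube.
Strategy: iterate y from -45 to 45, compute RHS = 25·y³ − 11, and check whether it is a (positive or negative) perfect cube.
Check small values of y:
  y = 0: RHS = -11 is not a perfect cube.
  y = 1: RHS = 14 is not a perfect cube.
  y = -1: RHS = -36 is not a perfect cube.
  y = 2: RHS = 189 is not a perfect cube.
  y = -2: RHS = -211 is not a perfect cube.
  y = 3: RHS = 664 is not a perfect cube.
  y = -3: RHS = -686 is not a perfect cube.
Continuing the search up to |y| = 45 finds no solutions either.
No (x, y) in the scanned range satisfies the equation.

No integer solutions with |y| ≤ 45.


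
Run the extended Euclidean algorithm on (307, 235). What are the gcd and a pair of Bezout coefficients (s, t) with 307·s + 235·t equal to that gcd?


Euclidean algorithm on (307, 235) — divide until remainder is 0:
  307 = 1 · 235 + 72
  235 = 3 · 72 + 19
  72 = 3 · 19 + 15
  19 = 1 · 15 + 4
  15 = 3 · 4 + 3
  4 = 1 · 3 + 1
  3 = 3 · 1 + 0
gcd(307, 235) = 1.
Track Bezout coefficients alongside the remainders: start with r₀ = 307 = a·1 + b·0 (s = 1, t = 0) and r₁ = 235 = a·0 + b·1 (s = 0, t = 1); each new remainder r_{k+1} = r_{k-1} − q_k·r_k inherits s_{k+1} = s_{k-1} − q_k·s_k, t_{k+1} = t_{k-1} − q_k·t_k, so r_k = a·s_k + b·t_k at every step:
  q = 1: r = 72, s = 1 − 1·0 = 1, t = 0 − 1·1 = -1  (check: 307·1 + 235·(-1) = 72)
  q = 3: r = 19, s = 0 − 3·1 = -3, t = 1 − 3·(-1) = 4  (check: 307·(-3) + 235·4 = 19)
  q = 3: r = 15, s = 1 − 3·(-3) = 10, t = -1 − 3·4 = -13  (check: 307·10 + 235·(-13) = 15)
  q = 1: r = 4, s = -3 − 1·10 = -13, t = 4 − 1·(-13) = 17  (check: 307·(-13) + 235·17 = 4)
  q = 3: r = 3, s = 10 − 3·(-13) = 49, t = -13 − 3·17 = -64  (check: 307·49 + 235·(-64) = 3)
  q = 1: r = 1, s = -13 − 1·49 = -62, t = 17 − 1·(-64) = 81  (check: 307·(-62) + 235·81 = 1)
The row with r = 1 (the gcd) gives the Bezout coefficients s = -62, t = 81.
Result: 307 · (-62) + 235 · (81) = 1.

gcd(307, 235) = 1; s = -62, t = 81 (check: 307·(-62) + 235·81 = 1).


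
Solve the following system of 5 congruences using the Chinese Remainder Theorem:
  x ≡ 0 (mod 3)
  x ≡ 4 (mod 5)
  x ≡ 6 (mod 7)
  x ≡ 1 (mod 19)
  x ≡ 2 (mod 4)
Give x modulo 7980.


Product of moduli M = 3 · 5 · 7 · 19 · 4 = 7980.
Merge one congruence at a time:
  Start: x ≡ 0 (mod 3).
  Combine with x ≡ 4 (mod 5); new modulus lcm = 15.
    Write x = 0 + 3·t and substitute into x ≡ 4 (mod 5): 3·t ≡ 4 − 0 = 4 (mod 5).
    The inverse of 3 mod 5 is 2 (since 3·2 = 6 = 1·5 + 1), so t ≡ 2·4 = 8 ≡ 3 (mod 5).
    Then x = 0 + 3·3 = 9, valid modulo lcm(3, 5) = 15: x ≡ 9 (mod 15).
  Combine with x ≡ 6 (mod 7); new modulus lcm = 105.
    Write x = 9 + 15·t and substitute into x ≡ 6 (mod 7): 15·t ≡ 6 − 9 = -3 (mod 7).
    Reduce coefficients mod 7: 1·t ≡ 4 (mod 7).
    So t ≡ 4 (mod 7).
    Then x = 9 + 15·4 = 69, valid modulo lcm(15, 7) = 105: x ≡ 69 (mod 105).
  Combine with x ≡ 1 (mod 19); new modulus lcm = 1995.
    Write x = 69 + 105·t and substitute into x ≡ 1 (mod 19): 105·t ≡ 1 − 69 = -68 (mod 19).
    Reduce coefficients mod 19: 10·t ≡ 8 (mod 19).
    The inverse of 10 mod 19 is 2 (since 10·2 = 20 = 1·19 + 1), so t ≡ 2·8 = 16 ≡ 16 (mod 19).
    Then x = 69 + 105·16 = 1749, valid modulo lcm(105, 19) = 1995: x ≡ 1749 (mod 1995).
  Combine with x ≡ 2 (mod 4); new modulus lcm = 7980.
    Write x = 1749 + 1995·t and substitute into x ≡ 2 (mod 4): 1995·t ≡ 2 − 1749 = -1747 (mod 4).
    Reduce coefficients mod 4: 3·t ≡ 1 (mod 4).
    The inverse of 3 mod 4 is 3 (since 3·3 = 9 = 2·4 + 1), so t ≡ 3·1 = 3 ≡ 3 (mod 4).
    Then x = 1749 + 1995·3 = 7734, valid modulo lcm(1995, 4) = 7980: x ≡ 7734 (mod 7980).
Verify against each original: 7734 mod 3 = 0, 7734 mod 5 = 4, 7734 mod 7 = 6, 7734 mod 19 = 1, 7734 mod 4 = 2.

x ≡ 7734 (mod 7980).


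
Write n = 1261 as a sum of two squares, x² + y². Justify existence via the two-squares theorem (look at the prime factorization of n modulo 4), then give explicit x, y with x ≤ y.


Step 1: Factor n = 1261 = 13 · 97.
Step 2: Check the mod-4 condition on each prime factor: 13 ≡ 1 (mod 4), exponent 1; 97 ≡ 1 (mod 4), exponent 1.
All primes ≡ 3 (mod 4) appear to even exponent (or don't appear), so by the two-squares theorem n IS expressible as a sum of two squares.
Step 3: Build a representation. Here n = 13 · 97 is a product of primes ≡ 1 (mod 4). Each prime p ≡ 1 (mod 4) is itself a sum of two squares; find a² by testing p − a² for a perfect square:
  13: 13 − 1² = 12, 13 − 2² = 9 = 3² ⇒ 13 = 2² + 3².
  97: 97 − 1² = 96, 97 − 2² = 93, 97 − 3² = 88, 97 − 4² = 81 = 9² ⇒ 97 = 4² + 9².
  Combine using the Brahmagupta–Fibonacci identity (a² + b²)(c² + d²) = (ac − bd)² + (ad + bc)² = (ac + bd)² + (ad − bc)²:
  13 · 97 = 1261: from (2² + 3²)(4² + 9²), take (2·4 − 3·9, 2·9 + 3·4) = (8 − 27, 18 + 12) = (-19, 30); dropping signs (only squares matter) gives (19, 30); check 19² + 30² = 361 + 900 = 1261 ✓.
Step 4: Order so x ≤ y and verify: 19² + 30² = 361 + 900 = 1261 = n. ✓

n = 1261 = 19² + 30² (one valid representation with x ≤ y).


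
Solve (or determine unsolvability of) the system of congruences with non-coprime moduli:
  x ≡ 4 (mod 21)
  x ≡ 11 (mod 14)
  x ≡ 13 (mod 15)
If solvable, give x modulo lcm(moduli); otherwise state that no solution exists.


Moduli 21, 14, 15 are not pairwise coprime, so CRT works modulo lcm(m_i) when all pairwise compatibility conditions hold.
Pairwise compatibility: gcd(m_i, m_j) must divide a_i - a_j for every pair.
Merge one congruence at a time:
  Start: x ≡ 4 (mod 21).
  Combine with x ≡ 11 (mod 14): gcd(21, 14) = 7; 11 - 4 = 7, which IS divisible by 7, so compatible.
    Write x = 4 + 21·t and substitute into x ≡ 11 (mod 14): 21·t ≡ 11 − 4 = 7 (mod 14).
    Divide the congruence (and modulus) by g = 7: 3·t ≡ 1 (mod 2).
    Reduce coefficients mod 2: 1·t ≡ 1 (mod 2).
    So t ≡ 1 (mod 2).
    Then x = 4 + 21·1 = 25, valid modulo lcm(21, 14) = 42: x ≡ 25 (mod 42).
  Combine with x ≡ 13 (mod 15): gcd(42, 15) = 3; 13 - 25 = -12, which IS divisible by 3, so compatible.
    Write x = 25 + 42·t and substitute into x ≡ 13 (mod 15): 42·t ≡ 13 − 25 = -12 (mod 15).
    Divide the congruence (and modulus) by g = 3: 14·t ≡ -4 (mod 5).
    Reduce coefficients mod 5: 4·t ≡ 1 (mod 5).
    The inverse of 4 mod 5 is 4 (since 4·4 = 16 = 3·5 + 1), so t ≡ 4·1 = 4 ≡ 4 (mod 5).
    Then x = 25 + 42·4 = 193, valid modulo lcm(42, 15) = 210: x ≡ 193 (mod 210).
Verify: 193 mod 21 = 4, 193 mod 14 = 11, 193 mod 15 = 13.

x ≡ 193 (mod 210).


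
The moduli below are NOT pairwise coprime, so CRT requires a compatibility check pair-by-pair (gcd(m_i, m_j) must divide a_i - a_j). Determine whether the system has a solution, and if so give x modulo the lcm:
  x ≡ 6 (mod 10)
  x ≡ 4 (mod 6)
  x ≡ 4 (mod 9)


Moduli 10, 6, 9 are not pairwise coprime, so CRT works modulo lcm(m_i) when all pairwise compatibility conditions hold.
Pairwise compatibility: gcd(m_i, m_j) must divide a_i - a_j for every pair.
Merge one congruence at a time:
  Start: x ≡ 6 (mod 10).
  Combine with x ≡ 4 (mod 6): gcd(10, 6) = 2; 4 - 6 = -2, which IS divisible by 2, so compatible.
    Write x = 6 + 10·t and substitute into x ≡ 4 (mod 6): 10·t ≡ 4 − 6 = -2 (mod 6).
    Divide the congruence (and modulus) by g = 2: 5·t ≡ -1 (mod 3).
    Reduce coefficients mod 3: 2·t ≡ 2 (mod 3).
    The inverse of 2 mod 3 is 2 (since 2·2 = 4 = 1·3 + 1), so t ≡ 2·2 = 4 ≡ 1 (mod 3).
    Then x = 6 + 10·1 = 16, valid modulo lcm(10, 6) = 30: x ≡ 16 (mod 30).
  Combine with x ≡ 4 (mod 9): gcd(30, 9) = 3; 4 - 16 = -12, which IS divisible by 3, so compatible.
    Write x = 16 + 30·t and substitute into x ≡ 4 (mod 9): 30·t ≡ 4 − 16 = -12 (mod 9).
    Divide the congruence (and modulus) by g = 3: 10·t ≡ -4 (mod 3).
    Reduce coefficients mod 3: 1·t ≡ 2 (mod 3).
    So t ≡ 2 (mod 3).
    Then x = 16 + 30·2 = 76, valid modulo lcm(30, 9) = 90: x ≡ 76 (mod 90).
Verify: 76 mod 10 = 6, 76 mod 6 = 4, 76 mod 9 = 4.

x ≡ 76 (mod 90).


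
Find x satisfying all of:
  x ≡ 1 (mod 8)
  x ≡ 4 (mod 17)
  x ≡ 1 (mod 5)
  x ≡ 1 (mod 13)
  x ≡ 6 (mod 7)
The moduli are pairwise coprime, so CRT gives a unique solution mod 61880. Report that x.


Product of moduli M = 8 · 17 · 5 · 13 · 7 = 61880.
Merge one congruence at a time:
  Start: x ≡ 1 (mod 8).
  Combine with x ≡ 4 (mod 17); new modulus lcm = 136.
    Write x = 1 + 8·t and substitute into x ≡ 4 (mod 17): 8·t ≡ 4 − 1 = 3 (mod 17).
    The inverse of 8 mod 17 is 15 (since 8·15 = 120 = 7·17 + 1), so t ≡ 15·3 = 45 ≡ 11 (mod 17).
    Then x = 1 + 8·11 = 89, valid modulo lcm(8, 17) = 136: x ≡ 89 (mod 136).
  Combine with x ≡ 1 (mod 5); new modulus lcm = 680.
    Write x = 89 + 136·t and substitute into x ≡ 1 (mod 5): 136·t ≡ 1 − 89 = -88 (mod 5).
    Reduce coefficients mod 5: 1·t ≡ 2 (mod 5).
    So t ≡ 2 (mod 5).
    Then x = 89 + 136·2 = 361, valid modulo lcm(136, 5) = 680: x ≡ 361 (mod 680).
  Combine with x ≡ 1 (mod 13); new modulus lcm = 8840.
    Write x = 361 + 680·t and substitute into x ≡ 1 (mod 13): 680·t ≡ 1 − 361 = -360 (mod 13).
    Reduce coefficients mod 13: 4·t ≡ 4 (mod 13).
    The inverse of 4 mod 13 is 10 (since 4·10 = 40 = 3·13 + 1), so t ≡ 10·4 = 40 ≡ 1 (mod 13).
    Then x = 361 + 680·1 = 1041, valid modulo lcm(680, 13) = 8840: x ≡ 1041 (mod 8840).
  Combine with x ≡ 6 (mod 7); new modulus lcm = 61880.
    Write x = 1041 + 8840·t and substitute into x ≡ 6 (mod 7): 8840·t ≡ 6 − 1041 = -1035 (mod 7).
    Reduce coefficients mod 7: 6·t ≡ 1 (mod 7).
    The inverse of 6 mod 7 is 6 (since 6·6 = 36 = 5·7 + 1), so t ≡ 6·1 = 6 ≡ 6 (mod 7).
    Then x = 1041 + 8840·6 = 54081, valid modulo lcm(8840, 7) = 61880: x ≡ 54081 (mod 61880).
Verify against each original: 54081 mod 8 = 1, 54081 mod 17 = 4, 54081 mod 5 = 1, 54081 mod 13 = 1, 54081 mod 7 = 6.

x ≡ 54081 (mod 61880).
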